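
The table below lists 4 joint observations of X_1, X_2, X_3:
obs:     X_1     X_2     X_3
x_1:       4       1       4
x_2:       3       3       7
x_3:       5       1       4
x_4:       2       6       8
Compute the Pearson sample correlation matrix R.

Step 1 — column means:
  mean(X_1) = (4 + 3 + 5 + 2) / 4 = 14/4 = 3.5
  mean(X_2) = (1 + 3 + 1 + 6) / 4 = 11/4 = 2.75
  mean(X_3) = (4 + 7 + 4 + 8) / 4 = 23/4 = 5.75

Step 2 — sample variances and covariances s[i,j] = (1/(n-1)) · Σ_k (x_{k,i} - mean_i) · (x_{k,j} - mean_j), with n-1 = 3:
  s[X_1,X_1] = ((0.5)·(0.5) + (-0.5)·(-0.5) + (1.5)·(1.5) + (-1.5)·(-1.5)) / 3 = 5/3 = 1.6667
  s[X_1,X_2] = ((0.5)·(-1.75) + (-0.5)·(0.25) + (1.5)·(-1.75) + (-1.5)·(3.25)) / 3 = -8.5/3 = -2.8333
  s[X_1,X_3] = ((0.5)·(-1.75) + (-0.5)·(1.25) + (1.5)·(-1.75) + (-1.5)·(2.25)) / 3 = -7.5/3 = -2.5
  s[X_2,X_2] = ((-1.75)·(-1.75) + (0.25)·(0.25) + (-1.75)·(-1.75) + (3.25)·(3.25)) / 3 = 16.75/3 = 5.5833
  s[X_2,X_3] = ((-1.75)·(-1.75) + (0.25)·(1.25) + (-1.75)·(-1.75) + (3.25)·(2.25)) / 3 = 13.75/3 = 4.5833
  s[X_3,X_3] = ((-1.75)·(-1.75) + (1.25)·(1.25) + (-1.75)·(-1.75) + (2.25)·(2.25)) / 3 = 12.75/3 = 4.25
  Sample standard deviations s_i = √(s[i,i]):
  s(X_1) = √(1.6667) = 1.291
  s(X_2) = √(5.5833) = 2.3629
  s(X_3) = √(4.25) = 2.0616

Step 3 — r_{ij} = s_{ij} / (s_i · s_j):
  r[X_1,X_1] = 1 (diagonal).
  r[X_1,X_2] = -2.8333 / (1.291 · 2.3629) = -2.8333 / 3.0505 = -0.9288
  r[X_1,X_3] = -2.5 / (1.291 · 2.0616) = -2.5 / 2.6615 = -0.9393
  r[X_2,X_2] = 1 (diagonal).
  r[X_2,X_3] = 4.5833 / (2.3629 · 2.0616) = 4.5833 / 4.8713 = 0.9409
  r[X_3,X_3] = 1 (diagonal).

R is symmetric with unit diagonal. Assembling:

R = [[1, -0.9288, -0.9393],
 [-0.9288, 1, 0.9409],
 [-0.9393, 0.9409, 1]]


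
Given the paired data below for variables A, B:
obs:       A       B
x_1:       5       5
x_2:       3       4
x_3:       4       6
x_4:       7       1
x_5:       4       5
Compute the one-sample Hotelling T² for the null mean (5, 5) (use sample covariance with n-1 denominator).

Step 1 — sample mean vector:
  mean(A) = (5 + 3 + 4 + 7 + 4) / 5 = 23/5 = 4.6
  mean(B) = (5 + 4 + 6 + 1 + 5) / 5 = 21/5 = 4.2
  x̄ = (4.6, 4.2),  deviation x̄ - mu_0 = (4.6, 4.2) - (5, 5) = (-0.4, -0.8).

Step 2 — sample covariance matrix, S[i,j] = (1/(n-1)) · Σ_k (x_{k,i} - mean_i) · (x_{k,j} - mean_j), divisor n-1 = 4:
  S[A,A] = ((0.4)·(0.4) + (-1.6)·(-1.6) + (-0.6)·(-0.6) + (2.4)·(2.4) + (-0.6)·(-0.6)) / 4 = 9.2/4 = 2.3
  S[A,B] = ((0.4)·(0.8) + (-1.6)·(-0.2) + (-0.6)·(1.8) + (2.4)·(-3.2) + (-0.6)·(0.8)) / 4 = -8.6/4 = -2.15
  S[B,B] = ((0.8)·(0.8) + (-0.2)·(-0.2) + (1.8)·(1.8) + (-3.2)·(-3.2) + (0.8)·(0.8)) / 4 = 14.8/4 = 3.7
  S = [[2.3, -2.15],
 [-2.15, 3.7]].

Step 3 — invert S. det(S) = 2.3·3.7 - (-2.15)² = 3.8875.
  S^{-1} = (1/det) · [[d, -b], [-b, a]] = [[0.9518, 0.5531],
 [0.5531, 0.5916]].

Step 4 — quadratic form (x̄ - mu_0)^T · S^{-1} · (x̄ - mu_0):
  S^{-1} · (x̄ - mu_0) = (-0.8232, -0.6945),
  (x̄ - mu_0)^T · [...] = (-0.4)·(-0.8232) + (-0.8)·(-0.6945) = 0.8849.

Step 5 — scale by n: T² = 5 · 0.8849 = 4.4244.

T² ≈ 4.4244


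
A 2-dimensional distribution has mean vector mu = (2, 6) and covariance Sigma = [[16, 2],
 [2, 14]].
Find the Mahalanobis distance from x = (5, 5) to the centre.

Step 1 — centre the observation: (x - mu) = (3, -1).

Step 2 — invert Sigma. det(Sigma) = 16·14 - (2)² = 220.
  Sigma^{-1} = (1/det) · [[d, -b], [-b, a]] = [[0.0636, -0.0091],
 [-0.0091, 0.0727]].

Step 3 — form the quadratic (x - mu)^T · Sigma^{-1} · (x - mu):
  Sigma^{-1} · (x - mu) = (0.2, -0.1).
  (x - mu)^T · [Sigma^{-1} · (x - mu)] = (3)·(0.2) + (-1)·(-0.1) = 0.7.

Step 4 — take square root: d = √(0.7) ≈ 0.8367.

d(x, mu) = √(0.7) ≈ 0.8367


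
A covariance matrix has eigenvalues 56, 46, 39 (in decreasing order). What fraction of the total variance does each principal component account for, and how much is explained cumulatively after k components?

Step 1 — total variance = trace(Sigma) = Σ λ_i = 56 + 46 + 39 = 141.

Step 2 — fraction explained by component i = λ_i / Σ λ:
  PC1: 56/141 = 0.3972
  PC2: 46/141 = 0.3262
  PC3: 39/141 = 0.2766

Step 3 — cumulative fraction after k components = (λ_1 + ... + λ_k) / Σ λ:
  k = 1: 56/141 = 0.3972
  k = 2: (56 + 46)/141 = 102/141 = 0.7234
  k = 3: (56 + 46 + 39)/141 = 141/141 = 1

Summary (fraction, with percent):

explained: PC1 0.3972 (39.72%), PC2 0.3262 (32.62%), PC3 0.2766 (27.66%);  cumulative: 0.3972, 0.7234, 1


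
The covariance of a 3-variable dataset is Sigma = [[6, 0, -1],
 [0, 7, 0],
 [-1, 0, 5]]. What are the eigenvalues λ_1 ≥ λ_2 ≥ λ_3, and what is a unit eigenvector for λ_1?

Step 1 — characteristic polynomial p(λ) = det(λI - Sigma) = λ³ - tr·λ² + c_1·λ - det, where tr = trace, c_1 = sum of the principal 2×2 minors, det = det(Sigma):
  tr = 6 + 7 + 5 = 18,
  c_1 = (6·7 - (0)²) + (6·5 - (-1)²) + (7·5 - (0)²) = 42 + 29 + 35 = 106,
  det = 6·(7·5 - (0)²) - (0)·((0)·5 - (0)·(-1)) + (-1)·((0)·(0) - 7·(-1)) = 6·(35) - (0)·(0) + (-1)·(7) = 203.
  So p(λ) = λ³ - 18λ² + 106λ - 203.
Step 2 — look for an integer root (rational root theorem: any rational root is an integer divisor of 203). Testing λ = 7:
  p(7) = 343 - 882 + 742 - 203 = 0  ✓
  Dividing out (λ - 7): p(λ) = (λ - 7)(λ² - 11λ + 29).
Step 3 — remaining eigenvalues from the quadratic λ² - 11λ + 29 = 0:
  Δ = 11² - 4·29 = 121 - 116 = 5,  λ = (11 ± √5)/2 = (11 ± 2.2361)/2 ≈ 6.618 or 4.382.
  Sorted: λ_1 = 7,  λ_2 = 6.618,  λ_3 = 4.382  (check: sum = 18 = tr ✓).

Step 4 — unit eigenvector for λ_1 = 7: v spans the null space of (Sigma - λ_1 I), whose rows are
  r_1 = (-1, 0, -1),  r_2 = (0, 0, 0),  r_3 = (-1, 0, -2).
  v is orthogonal to every row, so take v ∝ r_1 × r_3 = ((0)·(-2) - (-1)·(0), (-1)·(-1) - (-1)·(-2), (-1)·(0) - (0)·(-1)) = (0, -1, 0).
  Rescale (multiply by -1 so the first nonzero entry is positive): u = (0, 1, 0).
  ||u|| = √((0)² + (1)² + (0)²) = √(1) = 1,  v_1 = u/||u|| ≈ (0, 1, 0) (||v_1|| = 1).

λ_1 = 7,  λ_2 = 6.618,  λ_3 = 4.382;  v_1 ≈ (0, 1, 0)


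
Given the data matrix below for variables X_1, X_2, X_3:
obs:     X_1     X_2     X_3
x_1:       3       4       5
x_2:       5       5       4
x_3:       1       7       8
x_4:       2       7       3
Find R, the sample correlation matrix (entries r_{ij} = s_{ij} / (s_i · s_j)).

Step 1 — column means:
  mean(X_1) = (3 + 5 + 1 + 2) / 4 = 11/4 = 2.75
  mean(X_2) = (4 + 5 + 7 + 7) / 4 = 23/4 = 5.75
  mean(X_3) = (5 + 4 + 8 + 3) / 4 = 20/4 = 5

Step 2 — sample variances and covariances s[i,j] = (1/(n-1)) · Σ_k (x_{k,i} - mean_i) · (x_{k,j} - mean_j), with n-1 = 3:
  s[X_1,X_1] = ((0.25)·(0.25) + (2.25)·(2.25) + (-1.75)·(-1.75) + (-0.75)·(-0.75)) / 3 = 8.75/3 = 2.9167
  s[X_1,X_2] = ((0.25)·(-1.75) + (2.25)·(-0.75) + (-1.75)·(1.25) + (-0.75)·(1.25)) / 3 = -5.25/3 = -1.75
  s[X_1,X_3] = ((0.25)·(0) + (2.25)·(-1) + (-1.75)·(3) + (-0.75)·(-2)) / 3 = -6/3 = -2
  s[X_2,X_2] = ((-1.75)·(-1.75) + (-0.75)·(-0.75) + (1.25)·(1.25) + (1.25)·(1.25)) / 3 = 6.75/3 = 2.25
  s[X_2,X_3] = ((-1.75)·(0) + (-0.75)·(-1) + (1.25)·(3) + (1.25)·(-2)) / 3 = 2/3 = 0.6667
  s[X_3,X_3] = ((0)·(0) + (-1)·(-1) + (3)·(3) + (-2)·(-2)) / 3 = 14/3 = 4.6667
  Sample standard deviations s_i = √(s[i,i]):
  s(X_1) = √(2.9167) = 1.7078
  s(X_2) = √(2.25) = 1.5
  s(X_3) = √(4.6667) = 2.1602

Step 3 — r_{ij} = s_{ij} / (s_i · s_j):
  r[X_1,X_1] = 1 (diagonal).
  r[X_1,X_2] = -1.75 / (1.7078 · 1.5) = -1.75 / 2.5617 = -0.6831
  r[X_1,X_3] = -2 / (1.7078 · 2.1602) = -2 / 3.6893 = -0.5421
  r[X_2,X_2] = 1 (diagonal).
  r[X_2,X_3] = 0.6667 / (1.5 · 2.1602) = 0.6667 / 3.2404 = 0.2057
  r[X_3,X_3] = 1 (diagonal).

R is symmetric with unit diagonal. Assembling:

R = [[1, -0.6831, -0.5421],
 [-0.6831, 1, 0.2057],
 [-0.5421, 0.2057, 1]]


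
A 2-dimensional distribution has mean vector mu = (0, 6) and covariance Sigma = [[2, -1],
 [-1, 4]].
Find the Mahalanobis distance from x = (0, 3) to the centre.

Step 1 — centre the observation: (x - mu) = (0, -3).

Step 2 — invert Sigma. det(Sigma) = 2·4 - (-1)² = 7.
  Sigma^{-1} = (1/det) · [[d, -b], [-b, a]] = [[0.5714, 0.1429],
 [0.1429, 0.2857]].

Step 3 — form the quadratic (x - mu)^T · Sigma^{-1} · (x - mu):
  Sigma^{-1} · (x - mu) = (-0.4286, -0.8571).
  (x - mu)^T · [Sigma^{-1} · (x - mu)] = (0)·(-0.4286) + (-3)·(-0.8571) = 2.5714.

Step 4 — take square root: d = √(2.5714) ≈ 1.6036.

d(x, mu) = √(2.5714) ≈ 1.6036


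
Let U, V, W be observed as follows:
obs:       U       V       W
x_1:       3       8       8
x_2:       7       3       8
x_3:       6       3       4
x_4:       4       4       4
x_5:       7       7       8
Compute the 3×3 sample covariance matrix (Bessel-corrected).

Step 1 — column means:
  mean(U) = (3 + 7 + 6 + 4 + 7) / 5 = 27/5 = 5.4
  mean(V) = (8 + 3 + 3 + 4 + 7) / 5 = 25/5 = 5
  mean(W) = (8 + 8 + 4 + 4 + 8) / 5 = 32/5 = 6.4

Step 2 — sample covariance S[i,j] = (1/(n-1)) · Σ_k (x_{k,i} - mean_i) · (x_{k,j} - mean_j), with n-1 = 4.
  S[U,U] = ((-2.4)·(-2.4) + (1.6)·(1.6) + (0.6)·(0.6) + (-1.4)·(-1.4) + (1.6)·(1.6)) / 4 = 13.2/4 = 3.3
  S[U,V] = ((-2.4)·(3) + (1.6)·(-2) + (0.6)·(-2) + (-1.4)·(-1) + (1.6)·(2)) / 4 = -7/4 = -1.75
  S[U,W] = ((-2.4)·(1.6) + (1.6)·(1.6) + (0.6)·(-2.4) + (-1.4)·(-2.4) + (1.6)·(1.6)) / 4 = 3.2/4 = 0.8
  S[V,V] = ((3)·(3) + (-2)·(-2) + (-2)·(-2) + (-1)·(-1) + (2)·(2)) / 4 = 22/4 = 5.5
  S[V,W] = ((3)·(1.6) + (-2)·(1.6) + (-2)·(-2.4) + (-1)·(-2.4) + (2)·(1.6)) / 4 = 12/4 = 3
  S[W,W] = ((1.6)·(1.6) + (1.6)·(1.6) + (-2.4)·(-2.4) + (-2.4)·(-2.4) + (1.6)·(1.6)) / 4 = 19.2/4 = 4.8

S is symmetric (S[j,i] = S[i,j]). Assembling:

S = [[3.3, -1.75, 0.8],
 [-1.75, 5.5, 3],
 [0.8, 3, 4.8]]


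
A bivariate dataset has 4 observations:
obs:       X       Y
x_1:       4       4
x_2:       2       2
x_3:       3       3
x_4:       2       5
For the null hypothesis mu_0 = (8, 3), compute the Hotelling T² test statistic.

Step 1 — sample mean vector:
  mean(X) = (4 + 2 + 3 + 2) / 4 = 11/4 = 2.75
  mean(Y) = (4 + 2 + 3 + 5) / 4 = 14/4 = 3.5
  x̄ = (2.75, 3.5),  deviation x̄ - mu_0 = (2.75, 3.5) - (8, 3) = (-5.25, 0.5).

Step 2 — sample covariance matrix, S[i,j] = (1/(n-1)) · Σ_k (x_{k,i} - mean_i) · (x_{k,j} - mean_j), divisor n-1 = 3:
  S[X,X] = ((1.25)·(1.25) + (-0.75)·(-0.75) + (0.25)·(0.25) + (-0.75)·(-0.75)) / 3 = 2.75/3 = 0.9167
  S[X,Y] = ((1.25)·(0.5) + (-0.75)·(-1.5) + (0.25)·(-0.5) + (-0.75)·(1.5)) / 3 = 0.5/3 = 0.1667
  S[Y,Y] = ((0.5)·(0.5) + (-1.5)·(-1.5) + (-0.5)·(-0.5) + (1.5)·(1.5)) / 3 = 5/3 = 1.6667
  S = [[0.9167, 0.1667],
 [0.1667, 1.6667]].

Step 3 — invert S. det(S) = 0.9167·1.6667 - (0.1667)² = 1.5.
  S^{-1} = (1/det) · [[d, -b], [-b, a]] = [[1.1111, -0.1111],
 [-0.1111, 0.6111]].

Step 4 — quadratic form (x̄ - mu_0)^T · S^{-1} · (x̄ - mu_0):
  S^{-1} · (x̄ - mu_0) = (-5.8889, 0.8889),
  (x̄ - mu_0)^T · [...] = (-5.25)·(-5.8889) + (0.5)·(0.8889) = 31.3611.

Step 5 — scale by n: T² = 4 · 31.3611 = 125.4444.

T² ≈ 125.4444


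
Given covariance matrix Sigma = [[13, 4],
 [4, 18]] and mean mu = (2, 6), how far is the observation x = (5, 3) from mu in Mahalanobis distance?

Step 1 — centre the observation: (x - mu) = (3, -3).

Step 2 — invert Sigma. det(Sigma) = 13·18 - (4)² = 218.
  Sigma^{-1} = (1/det) · [[d, -b], [-b, a]] = [[0.0826, -0.0183],
 [-0.0183, 0.0596]].

Step 3 — form the quadratic (x - mu)^T · Sigma^{-1} · (x - mu):
  Sigma^{-1} · (x - mu) = (0.3028, -0.2339).
  (x - mu)^T · [Sigma^{-1} · (x - mu)] = (3)·(0.3028) + (-3)·(-0.2339) = 1.6101.

Step 4 — take square root: d = √(1.6101) ≈ 1.2689.

d(x, mu) = √(1.6101) ≈ 1.2689


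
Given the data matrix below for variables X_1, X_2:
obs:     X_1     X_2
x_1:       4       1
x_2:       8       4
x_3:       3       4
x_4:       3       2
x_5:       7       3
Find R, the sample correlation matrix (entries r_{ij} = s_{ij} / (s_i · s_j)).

Step 1 — column means:
  mean(X_1) = (4 + 8 + 3 + 3 + 7) / 5 = 25/5 = 5
  mean(X_2) = (1 + 4 + 4 + 2 + 3) / 5 = 14/5 = 2.8

Step 2 — sample variances and covariances s[i,j] = (1/(n-1)) · Σ_k (x_{k,i} - mean_i) · (x_{k,j} - mean_j), with n-1 = 4:
  s[X_1,X_1] = ((-1)·(-1) + (3)·(3) + (-2)·(-2) + (-2)·(-2) + (2)·(2)) / 4 = 22/4 = 5.5
  s[X_1,X_2] = ((-1)·(-1.8) + (3)·(1.2) + (-2)·(1.2) + (-2)·(-0.8) + (2)·(0.2)) / 4 = 5/4 = 1.25
  s[X_2,X_2] = ((-1.8)·(-1.8) + (1.2)·(1.2) + (1.2)·(1.2) + (-0.8)·(-0.8) + (0.2)·(0.2)) / 4 = 6.8/4 = 1.7
  Sample standard deviations s_i = √(s[i,i]):
  s(X_1) = √(5.5) = 2.3452
  s(X_2) = √(1.7) = 1.3038

Step 3 — r_{ij} = s_{ij} / (s_i · s_j):
  r[X_1,X_1] = 1 (diagonal).
  r[X_1,X_2] = 1.25 / (2.3452 · 1.3038) = 1.25 / 3.0578 = 0.4088
  r[X_2,X_2] = 1 (diagonal).

R is symmetric with unit diagonal. Assembling:

R = [[1, 0.4088],
 [0.4088, 1]]


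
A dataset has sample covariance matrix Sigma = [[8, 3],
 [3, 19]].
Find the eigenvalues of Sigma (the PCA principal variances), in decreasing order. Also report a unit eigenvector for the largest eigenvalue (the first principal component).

Step 1 — characteristic polynomial of 2×2 Sigma:
  det(Sigma - λI) = λ² - trace · λ + det = 0.
  trace = 8 + 19 = 27, det = 8·19 - (3)² = 143.
Step 2 — discriminant:
  Δ = trace² - 4·det = 729 - 572 = 157.
Step 3 — eigenvalues:
  λ = (trace ± √Δ)/2 = (27 ± 12.53)/2,
  λ_1 = 19.765,  λ_2 = 7.235.

Step 4 — unit eigenvector for λ_1: solve (Sigma - λ_1 I)v = 0. First row:
  (8 - 19.765)·v_x + (3)·v_y = 0, i.e. (-11.765)·v_x + (3)·v_y = 0,
  so v ∝ (b, λ_1 - a) = (3, 11.765) = u.
  ||u|| = √((3)² + (11.765)²) = √(147.4148) ≈ 12.1414,
  v_1 = u/||u|| ≈ (0.2471, 0.969) (||v_1|| = 1).

λ_1 = 19.765,  λ_2 = 7.235;  v_1 ≈ (0.2471, 0.969)


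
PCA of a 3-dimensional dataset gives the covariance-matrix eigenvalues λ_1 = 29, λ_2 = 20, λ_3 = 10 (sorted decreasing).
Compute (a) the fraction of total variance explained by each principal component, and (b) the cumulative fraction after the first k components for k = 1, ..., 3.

Step 1 — total variance = trace(Sigma) = Σ λ_i = 29 + 20 + 10 = 59.

Step 2 — fraction explained by component i = λ_i / Σ λ:
  PC1: 29/59 = 0.4915
  PC2: 20/59 = 0.339
  PC3: 10/59 = 0.1695

Step 3 — cumulative fraction after k components = (λ_1 + ... + λ_k) / Σ λ:
  k = 1: 29/59 = 0.4915
  k = 2: (29 + 20)/59 = 49/59 = 0.8305
  k = 3: (29 + 20 + 10)/59 = 59/59 = 1

Summary (fraction, with percent):

explained: PC1 0.4915 (49.15%), PC2 0.339 (33.9%), PC3 0.1695 (16.95%);  cumulative: 0.4915, 0.8305, 1


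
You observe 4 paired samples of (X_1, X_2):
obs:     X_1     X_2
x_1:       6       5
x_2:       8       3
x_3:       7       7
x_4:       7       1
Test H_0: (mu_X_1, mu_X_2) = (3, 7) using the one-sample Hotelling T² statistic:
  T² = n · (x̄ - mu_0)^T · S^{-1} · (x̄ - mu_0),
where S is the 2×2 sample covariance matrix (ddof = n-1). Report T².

Step 1 — sample mean vector:
  mean(X_1) = (6 + 8 + 7 + 7) / 4 = 28/4 = 7
  mean(X_2) = (5 + 3 + 7 + 1) / 4 = 16/4 = 4
  x̄ = (7, 4),  deviation x̄ - mu_0 = (7, 4) - (3, 7) = (4, -3).

Step 2 — sample covariance matrix, S[i,j] = (1/(n-1)) · Σ_k (x_{k,i} - mean_i) · (x_{k,j} - mean_j), divisor n-1 = 3:
  S[X_1,X_1] = ((-1)·(-1) + (1)·(1) + (0)·(0) + (0)·(0)) / 3 = 2/3 = 0.6667
  S[X_1,X_2] = ((-1)·(1) + (1)·(-1) + (0)·(3) + (0)·(-3)) / 3 = -2/3 = -0.6667
  S[X_2,X_2] = ((1)·(1) + (-1)·(-1) + (3)·(3) + (-3)·(-3)) / 3 = 20/3 = 6.6667
  S = [[0.6667, -0.6667],
 [-0.6667, 6.6667]].

Step 3 — invert S. det(S) = 0.6667·6.6667 - (-0.6667)² = 4.
  S^{-1} = (1/det) · [[d, -b], [-b, a]] = [[1.6667, 0.1667],
 [0.1667, 0.1667]].

Step 4 — quadratic form (x̄ - mu_0)^T · S^{-1} · (x̄ - mu_0):
  S^{-1} · (x̄ - mu_0) = (6.1667, 0.1667),
  (x̄ - mu_0)^T · [...] = (4)·(6.1667) + (-3)·(0.1667) = 24.1667.

Step 5 — scale by n: T² = 4 · 24.1667 = 96.6667.

T² ≈ 96.6667


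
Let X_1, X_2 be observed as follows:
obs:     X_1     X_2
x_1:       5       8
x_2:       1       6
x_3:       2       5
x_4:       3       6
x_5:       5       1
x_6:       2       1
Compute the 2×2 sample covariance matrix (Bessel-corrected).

Step 1 — column means:
  mean(X_1) = (5 + 1 + 2 + 3 + 5 + 2) / 6 = 18/6 = 3
  mean(X_2) = (8 + 6 + 5 + 6 + 1 + 1) / 6 = 27/6 = 4.5

Step 2 — sample covariance S[i,j] = (1/(n-1)) · Σ_k (x_{k,i} - mean_i) · (x_{k,j} - mean_j), with n-1 = 5.
  S[X_1,X_1] = ((2)·(2) + (-2)·(-2) + (-1)·(-1) + (0)·(0) + (2)·(2) + (-1)·(-1)) / 5 = 14/5 = 2.8
  S[X_1,X_2] = ((2)·(3.5) + (-2)·(1.5) + (-1)·(0.5) + (0)·(1.5) + (2)·(-3.5) + (-1)·(-3.5)) / 5 = 0/5 = 0
  S[X_2,X_2] = ((3.5)·(3.5) + (1.5)·(1.5) + (0.5)·(0.5) + (1.5)·(1.5) + (-3.5)·(-3.5) + (-3.5)·(-3.5)) / 5 = 41.5/5 = 8.3

S is symmetric (S[j,i] = S[i,j]). Assembling:

S = [[2.8, 0],
 [0, 8.3]]


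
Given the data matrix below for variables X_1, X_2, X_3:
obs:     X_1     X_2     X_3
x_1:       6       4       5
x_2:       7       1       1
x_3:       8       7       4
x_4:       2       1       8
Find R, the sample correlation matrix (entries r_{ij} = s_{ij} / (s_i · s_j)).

Step 1 — column means:
  mean(X_1) = (6 + 7 + 8 + 2) / 4 = 23/4 = 5.75
  mean(X_2) = (4 + 1 + 7 + 1) / 4 = 13/4 = 3.25
  mean(X_3) = (5 + 1 + 4 + 8) / 4 = 18/4 = 4.5

Step 2 — sample variances and covariances s[i,j] = (1/(n-1)) · Σ_k (x_{k,i} - mean_i) · (x_{k,j} - mean_j), with n-1 = 3:
  s[X_1,X_1] = ((0.25)·(0.25) + (1.25)·(1.25) + (2.25)·(2.25) + (-3.75)·(-3.75)) / 3 = 20.75/3 = 6.9167
  s[X_1,X_2] = ((0.25)·(0.75) + (1.25)·(-2.25) + (2.25)·(3.75) + (-3.75)·(-2.25)) / 3 = 14.25/3 = 4.75
  s[X_1,X_3] = ((0.25)·(0.5) + (1.25)·(-3.5) + (2.25)·(-0.5) + (-3.75)·(3.5)) / 3 = -18.5/3 = -6.1667
  s[X_2,X_2] = ((0.75)·(0.75) + (-2.25)·(-2.25) + (3.75)·(3.75) + (-2.25)·(-2.25)) / 3 = 24.75/3 = 8.25
  s[X_2,X_3] = ((0.75)·(0.5) + (-2.25)·(-3.5) + (3.75)·(-0.5) + (-2.25)·(3.5)) / 3 = -1.5/3 = -0.5
  s[X_3,X_3] = ((0.5)·(0.5) + (-3.5)·(-3.5) + (-0.5)·(-0.5) + (3.5)·(3.5)) / 3 = 25/3 = 8.3333
  Sample standard deviations s_i = √(s[i,i]):
  s(X_1) = √(6.9167) = 2.63
  s(X_2) = √(8.25) = 2.8723
  s(X_3) = √(8.3333) = 2.8868

Step 3 — r_{ij} = s_{ij} / (s_i · s_j):
  r[X_1,X_1] = 1 (diagonal).
  r[X_1,X_2] = 4.75 / (2.63 · 2.8723) = 4.75 / 7.554 = 0.6288
  r[X_1,X_3] = -6.1667 / (2.63 · 2.8868) = -6.1667 / 7.592 = -0.8123
  r[X_2,X_2] = 1 (diagonal).
  r[X_2,X_3] = -0.5 / (2.8723 · 2.8868) = -0.5 / 8.2916 = -0.0603
  r[X_3,X_3] = 1 (diagonal).

R is symmetric with unit diagonal. Assembling:

R = [[1, 0.6288, -0.8123],
 [0.6288, 1, -0.0603],
 [-0.8123, -0.0603, 1]]


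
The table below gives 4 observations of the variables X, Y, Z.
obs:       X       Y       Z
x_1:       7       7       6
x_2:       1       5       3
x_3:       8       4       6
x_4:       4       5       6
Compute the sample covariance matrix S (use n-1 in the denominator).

Step 1 — column means:
  mean(X) = (7 + 1 + 8 + 4) / 4 = 20/4 = 5
  mean(Y) = (7 + 5 + 4 + 5) / 4 = 21/4 = 5.25
  mean(Z) = (6 + 3 + 6 + 6) / 4 = 21/4 = 5.25

Step 2 — sample covariance S[i,j] = (1/(n-1)) · Σ_k (x_{k,i} - mean_i) · (x_{k,j} - mean_j), with n-1 = 3.
  S[X,X] = ((2)·(2) + (-4)·(-4) + (3)·(3) + (-1)·(-1)) / 3 = 30/3 = 10
  S[X,Y] = ((2)·(1.75) + (-4)·(-0.25) + (3)·(-1.25) + (-1)·(-0.25)) / 3 = 1/3 = 0.3333
  S[X,Z] = ((2)·(0.75) + (-4)·(-2.25) + (3)·(0.75) + (-1)·(0.75)) / 3 = 12/3 = 4
  S[Y,Y] = ((1.75)·(1.75) + (-0.25)·(-0.25) + (-1.25)·(-1.25) + (-0.25)·(-0.25)) / 3 = 4.75/3 = 1.5833
  S[Y,Z] = ((1.75)·(0.75) + (-0.25)·(-2.25) + (-1.25)·(0.75) + (-0.25)·(0.75)) / 3 = 0.75/3 = 0.25
  S[Z,Z] = ((0.75)·(0.75) + (-2.25)·(-2.25) + (0.75)·(0.75) + (0.75)·(0.75)) / 3 = 6.75/3 = 2.25

S is symmetric (S[j,i] = S[i,j]). Assembling:

S = [[10, 0.3333, 4],
 [0.3333, 1.5833, 0.25],
 [4, 0.25, 2.25]]


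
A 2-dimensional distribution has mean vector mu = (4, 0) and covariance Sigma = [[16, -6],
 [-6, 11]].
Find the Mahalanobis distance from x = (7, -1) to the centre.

Step 1 — centre the observation: (x - mu) = (3, -1).

Step 2 — invert Sigma. det(Sigma) = 16·11 - (-6)² = 140.
  Sigma^{-1} = (1/det) · [[d, -b], [-b, a]] = [[0.0786, 0.0429],
 [0.0429, 0.1143]].

Step 3 — form the quadratic (x - mu)^T · Sigma^{-1} · (x - mu):
  Sigma^{-1} · (x - mu) = (0.1929, 0.0143).
  (x - mu)^T · [Sigma^{-1} · (x - mu)] = (3)·(0.1929) + (-1)·(0.0143) = 0.5643.

Step 4 — take square root: d = √(0.5643) ≈ 0.7512.

d(x, mu) = √(0.5643) ≈ 0.7512


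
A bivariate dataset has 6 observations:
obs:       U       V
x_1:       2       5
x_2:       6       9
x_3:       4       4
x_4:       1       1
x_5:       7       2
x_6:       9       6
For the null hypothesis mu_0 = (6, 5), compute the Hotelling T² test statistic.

Step 1 — sample mean vector:
  mean(U) = (2 + 6 + 4 + 1 + 7 + 9) / 6 = 29/6 = 4.8333
  mean(V) = (5 + 9 + 4 + 1 + 2 + 6) / 6 = 27/6 = 4.5
  x̄ = (4.8333, 4.5),  deviation x̄ - mu_0 = (4.8333, 4.5) - (6, 5) = (-1.1667, -0.5).

Step 2 — sample covariance matrix, S[i,j] = (1/(n-1)) · Σ_k (x_{k,i} - mean_i) · (x_{k,j} - mean_j), divisor n-1 = 5:
  S[U,U] = ((-2.8333)·(-2.8333) + (1.1667)·(1.1667) + (-0.8333)·(-0.8333) + (-3.8333)·(-3.8333) + (2.1667)·(2.1667) + (4.1667)·(4.1667)) / 5 = 46.8333/5 = 9.3667
  S[U,V] = ((-2.8333)·(0.5) + (1.1667)·(4.5) + (-0.8333)·(-0.5) + (-3.8333)·(-3.5) + (2.1667)·(-2.5) + (4.1667)·(1.5)) / 5 = 18.5/5 = 3.7
  S[V,V] = ((0.5)·(0.5) + (4.5)·(4.5) + (-0.5)·(-0.5) + (-3.5)·(-3.5) + (-2.5)·(-2.5) + (1.5)·(1.5)) / 5 = 41.5/5 = 8.3
  S = [[9.3667, 3.7],
 [3.7, 8.3]].

Step 3 — invert S. det(S) = 9.3667·8.3 - (3.7)² = 64.0533.
  S^{-1} = (1/det) · [[d, -b], [-b, a]] = [[0.1296, -0.0578],
 [-0.0578, 0.1462]].

Step 4 — quadratic form (x̄ - mu_0)^T · S^{-1} · (x̄ - mu_0):
  S^{-1} · (x̄ - mu_0) = (-0.1223, -0.0057),
  (x̄ - mu_0)^T · [...] = (-1.1667)·(-0.1223) + (-0.5)·(-0.0057) = 0.1455.

Step 5 — scale by n: T² = 6 · 0.1455 = 0.8732.

T² ≈ 0.8732


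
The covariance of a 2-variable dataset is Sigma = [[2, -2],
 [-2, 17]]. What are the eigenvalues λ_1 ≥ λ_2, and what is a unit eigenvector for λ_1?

Step 1 — characteristic polynomial of 2×2 Sigma:
  det(Sigma - λI) = λ² - trace · λ + det = 0.
  trace = 2 + 17 = 19, det = 2·17 - (-2)² = 30.
Step 2 — discriminant:
  Δ = trace² - 4·det = 361 - 120 = 241.
Step 3 — eigenvalues:
  λ = (trace ± √Δ)/2 = (19 ± 15.5242)/2,
  λ_1 = 17.2621,  λ_2 = 1.7379.

Step 4 — unit eigenvector for λ_1: solve (Sigma - λ_1 I)v = 0. First row:
  (2 - 17.2621)·v_x + (-2)·v_y = 0, i.e. (-15.2621)·v_x + (-2)·v_y = 0,
  so v ∝ (b, λ_1 - a) = (-2, 15.2621); multiply by -1 so the first entry is positive: u = (2, -15.2621).
  ||u|| = √((2)² + (-15.2621)²) = √(236.9313) ≈ 15.3926,
  v_1 = u/||u|| ≈ (0.1299, -0.9915) (||v_1|| = 1).

λ_1 = 17.2621,  λ_2 = 1.7379;  v_1 ≈ (0.1299, -0.9915)


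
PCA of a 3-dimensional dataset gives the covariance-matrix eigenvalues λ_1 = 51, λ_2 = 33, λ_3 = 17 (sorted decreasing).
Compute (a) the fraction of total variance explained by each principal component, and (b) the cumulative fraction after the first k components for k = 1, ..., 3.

Step 1 — total variance = trace(Sigma) = Σ λ_i = 51 + 33 + 17 = 101.

Step 2 — fraction explained by component i = λ_i / Σ λ:
  PC1: 51/101 = 0.505
  PC2: 33/101 = 0.3267
  PC3: 17/101 = 0.1683

Step 3 — cumulative fraction after k components = (λ_1 + ... + λ_k) / Σ λ:
  k = 1: 51/101 = 0.505
  k = 2: (51 + 33)/101 = 84/101 = 0.8317
  k = 3: (51 + 33 + 17)/101 = 101/101 = 1

Summary (fraction, with percent):

explained: PC1 0.505 (50.5%), PC2 0.3267 (32.67%), PC3 0.1683 (16.83%);  cumulative: 0.505, 0.8317, 1


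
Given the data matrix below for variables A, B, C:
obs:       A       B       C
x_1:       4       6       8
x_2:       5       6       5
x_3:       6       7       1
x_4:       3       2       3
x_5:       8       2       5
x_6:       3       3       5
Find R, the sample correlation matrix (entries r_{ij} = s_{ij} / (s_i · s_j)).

Step 1 — column means:
  mean(A) = (4 + 5 + 6 + 3 + 8 + 3) / 6 = 29/6 = 4.8333
  mean(B) = (6 + 6 + 7 + 2 + 2 + 3) / 6 = 26/6 = 4.3333
  mean(C) = (8 + 5 + 1 + 3 + 5 + 5) / 6 = 27/6 = 4.5

Step 2 — sample variances and covariances s[i,j] = (1/(n-1)) · Σ_k (x_{k,i} - mean_i) · (x_{k,j} - mean_j), with n-1 = 5:
  s[A,A] = ((-0.8333)·(-0.8333) + (0.1667)·(0.1667) + (1.1667)·(1.1667) + (-1.8333)·(-1.8333) + (3.1667)·(3.1667) + (-1.8333)·(-1.8333)) / 5 = 18.8333/5 = 3.7667
  s[A,B] = ((-0.8333)·(1.6667) + (0.1667)·(1.6667) + (1.1667)·(2.6667) + (-1.8333)·(-2.3333) + (3.1667)·(-2.3333) + (-1.8333)·(-1.3333)) / 5 = 1.3333/5 = 0.2667
  s[A,C] = ((-0.8333)·(3.5) + (0.1667)·(0.5) + (1.1667)·(-3.5) + (-1.8333)·(-1.5) + (3.1667)·(0.5) + (-1.8333)·(0.5)) / 5 = -3.5/5 = -0.7
  s[B,B] = ((1.6667)·(1.6667) + (1.6667)·(1.6667) + (2.6667)·(2.6667) + (-2.3333)·(-2.3333) + (-2.3333)·(-2.3333) + (-1.3333)·(-1.3333)) / 5 = 25.3333/5 = 5.0667
  s[B,C] = ((1.6667)·(3.5) + (1.6667)·(0.5) + (2.6667)·(-3.5) + (-2.3333)·(-1.5) + (-2.3333)·(0.5) + (-1.3333)·(0.5)) / 5 = -1/5 = -0.2
  s[C,C] = ((3.5)·(3.5) + (0.5)·(0.5) + (-3.5)·(-3.5) + (-1.5)·(-1.5) + (0.5)·(0.5) + (0.5)·(0.5)) / 5 = 27.5/5 = 5.5
  Sample standard deviations s_i = √(s[i,i]):
  s(A) = √(3.7667) = 1.9408
  s(B) = √(5.0667) = 2.2509
  s(C) = √(5.5) = 2.3452

Step 3 — r_{ij} = s_{ij} / (s_i · s_j):
  r[A,A] = 1 (diagonal).
  r[A,B] = 0.2667 / (1.9408 · 2.2509) = 0.2667 / 4.3686 = 0.061
  r[A,C] = -0.7 / (1.9408 · 2.3452) = -0.7 / 4.5516 = -0.1538
  r[B,B] = 1 (diagonal).
  r[B,C] = -0.2 / (2.2509 · 2.3452) = -0.2 / 5.2789 = -0.0379
  r[C,C] = 1 (diagonal).

R is symmetric with unit diagonal. Assembling:

R = [[1, 0.061, -0.1538],
 [0.061, 1, -0.0379],
 [-0.1538, -0.0379, 1]]


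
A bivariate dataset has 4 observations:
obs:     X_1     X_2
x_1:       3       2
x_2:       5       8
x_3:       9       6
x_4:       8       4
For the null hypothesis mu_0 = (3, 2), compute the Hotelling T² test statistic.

Step 1 — sample mean vector:
  mean(X_1) = (3 + 5 + 9 + 8) / 4 = 25/4 = 6.25
  mean(X_2) = (2 + 8 + 6 + 4) / 4 = 20/4 = 5
  x̄ = (6.25, 5),  deviation x̄ - mu_0 = (6.25, 5) - (3, 2) = (3.25, 3).

Step 2 — sample covariance matrix, S[i,j] = (1/(n-1)) · Σ_k (x_{k,i} - mean_i) · (x_{k,j} - mean_j), divisor n-1 = 3:
  S[X_1,X_1] = ((-3.25)·(-3.25) + (-1.25)·(-1.25) + (2.75)·(2.75) + (1.75)·(1.75)) / 3 = 22.75/3 = 7.5833
  S[X_1,X_2] = ((-3.25)·(-3) + (-1.25)·(3) + (2.75)·(1) + (1.75)·(-1)) / 3 = 7/3 = 2.3333
  S[X_2,X_2] = ((-3)·(-3) + (3)·(3) + (1)·(1) + (-1)·(-1)) / 3 = 20/3 = 6.6667
  S = [[7.5833, 2.3333],
 [2.3333, 6.6667]].

Step 3 — invert S. det(S) = 7.5833·6.6667 - (2.3333)² = 45.1111.
  S^{-1} = (1/det) · [[d, -b], [-b, a]] = [[0.1478, -0.0517],
 [-0.0517, 0.1681]].

Step 4 — quadratic form (x̄ - mu_0)^T · S^{-1} · (x̄ - mu_0):
  S^{-1} · (x̄ - mu_0) = (0.3251, 0.3362),
  (x̄ - mu_0)^T · [...] = (3.25)·(0.3251) + (3)·(0.3362) = 2.0653.

Step 5 — scale by n: T² = 4 · 2.0653 = 8.2611.

T² ≈ 8.2611


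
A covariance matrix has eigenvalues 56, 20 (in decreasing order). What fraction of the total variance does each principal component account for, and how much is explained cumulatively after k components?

Step 1 — total variance = trace(Sigma) = Σ λ_i = 56 + 20 = 76.

Step 2 — fraction explained by component i = λ_i / Σ λ:
  PC1: 56/76 = 0.7368
  PC2: 20/76 = 0.2632

Step 3 — cumulative fraction after k components = (λ_1 + ... + λ_k) / Σ λ:
  k = 1: 56/76 = 0.7368
  k = 2: (56 + 20)/76 = 76/76 = 1

Summary (fraction, with percent):

explained: PC1 0.7368 (73.68%), PC2 0.2632 (26.32%);  cumulative: 0.7368, 1


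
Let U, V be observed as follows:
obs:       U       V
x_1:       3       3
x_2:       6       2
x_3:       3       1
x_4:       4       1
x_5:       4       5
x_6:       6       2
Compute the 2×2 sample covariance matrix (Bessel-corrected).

Step 1 — column means:
  mean(U) = (3 + 6 + 3 + 4 + 4 + 6) / 6 = 26/6 = 4.3333
  mean(V) = (3 + 2 + 1 + 1 + 5 + 2) / 6 = 14/6 = 2.3333

Step 2 — sample covariance S[i,j] = (1/(n-1)) · Σ_k (x_{k,i} - mean_i) · (x_{k,j} - mean_j), with n-1 = 5.
  S[U,U] = ((-1.3333)·(-1.3333) + (1.6667)·(1.6667) + (-1.3333)·(-1.3333) + (-0.3333)·(-0.3333) + (-0.3333)·(-0.3333) + (1.6667)·(1.6667)) / 5 = 9.3333/5 = 1.8667
  S[U,V] = ((-1.3333)·(0.6667) + (1.6667)·(-0.3333) + (-1.3333)·(-1.3333) + (-0.3333)·(-1.3333) + (-0.3333)·(2.6667) + (1.6667)·(-0.3333)) / 5 = -0.6667/5 = -0.1333
  S[V,V] = ((0.6667)·(0.6667) + (-0.3333)·(-0.3333) + (-1.3333)·(-1.3333) + (-1.3333)·(-1.3333) + (2.6667)·(2.6667) + (-0.3333)·(-0.3333)) / 5 = 11.3333/5 = 2.2667

S is symmetric (S[j,i] = S[i,j]). Assembling:

S = [[1.8667, -0.1333],
 [-0.1333, 2.2667]]


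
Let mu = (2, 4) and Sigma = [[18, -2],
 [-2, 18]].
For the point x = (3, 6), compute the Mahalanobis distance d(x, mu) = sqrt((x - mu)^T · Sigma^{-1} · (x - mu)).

Step 1 — centre the observation: (x - mu) = (1, 2).

Step 2 — invert Sigma. det(Sigma) = 18·18 - (-2)² = 320.
  Sigma^{-1} = (1/det) · [[d, -b], [-b, a]] = [[0.0562, 0.0062],
 [0.0062, 0.0562]].

Step 3 — form the quadratic (x - mu)^T · Sigma^{-1} · (x - mu):
  Sigma^{-1} · (x - mu) = (0.0687, 0.1188).
  (x - mu)^T · [Sigma^{-1} · (x - mu)] = (1)·(0.0687) + (2)·(0.1188) = 0.3062.

Step 4 — take square root: d = √(0.3062) ≈ 0.5534.

d(x, mu) = √(0.3062) ≈ 0.5534


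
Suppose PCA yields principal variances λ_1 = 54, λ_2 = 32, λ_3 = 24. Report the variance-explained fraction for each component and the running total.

Step 1 — total variance = trace(Sigma) = Σ λ_i = 54 + 32 + 24 = 110.

Step 2 — fraction explained by component i = λ_i / Σ λ:
  PC1: 54/110 = 0.4909
  PC2: 32/110 = 0.2909
  PC3: 24/110 = 0.2182

Step 3 — cumulative fraction after k components = (λ_1 + ... + λ_k) / Σ λ:
  k = 1: 54/110 = 0.4909
  k = 2: (54 + 32)/110 = 86/110 = 0.7818
  k = 3: (54 + 32 + 24)/110 = 110/110 = 1

Summary (fraction, with percent):

explained: PC1 0.4909 (49.09%), PC2 0.2909 (29.09%), PC3 0.2182 (21.82%);  cumulative: 0.4909, 0.7818, 1


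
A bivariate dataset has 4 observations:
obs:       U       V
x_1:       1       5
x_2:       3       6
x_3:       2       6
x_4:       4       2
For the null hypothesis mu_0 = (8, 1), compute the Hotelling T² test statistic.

Step 1 — sample mean vector:
  mean(U) = (1 + 3 + 2 + 4) / 4 = 10/4 = 2.5
  mean(V) = (5 + 6 + 6 + 2) / 4 = 19/4 = 4.75
  x̄ = (2.5, 4.75),  deviation x̄ - mu_0 = (2.5, 4.75) - (8, 1) = (-5.5, 3.75).

Step 2 — sample covariance matrix, S[i,j] = (1/(n-1)) · Σ_k (x_{k,i} - mean_i) · (x_{k,j} - mean_j), divisor n-1 = 3:
  S[U,U] = ((-1.5)·(-1.5) + (0.5)·(0.5) + (-0.5)·(-0.5) + (1.5)·(1.5)) / 3 = 5/3 = 1.6667
  S[U,V] = ((-1.5)·(0.25) + (0.5)·(1.25) + (-0.5)·(1.25) + (1.5)·(-2.75)) / 3 = -4.5/3 = -1.5
  S[V,V] = ((0.25)·(0.25) + (1.25)·(1.25) + (1.25)·(1.25) + (-2.75)·(-2.75)) / 3 = 10.75/3 = 3.5833
  S = [[1.6667, -1.5],
 [-1.5, 3.5833]].

Step 3 — invert S. det(S) = 1.6667·3.5833 - (-1.5)² = 3.7222.
  S^{-1} = (1/det) · [[d, -b], [-b, a]] = [[0.9627, 0.403],
 [0.403, 0.4478]].

Step 4 — quadratic form (x̄ - mu_0)^T · S^{-1} · (x̄ - mu_0):
  S^{-1} · (x̄ - mu_0) = (-3.7836, -0.5373),
  (x̄ - mu_0)^T · [...] = (-5.5)·(-3.7836) + (3.75)·(-0.5373) = 18.7948.

Step 5 — scale by n: T² = 4 · 18.7948 = 75.1791.

T² ≈ 75.1791


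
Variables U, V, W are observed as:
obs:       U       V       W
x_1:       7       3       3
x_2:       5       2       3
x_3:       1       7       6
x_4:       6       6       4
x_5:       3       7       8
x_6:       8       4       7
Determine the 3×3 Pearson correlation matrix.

Step 1 — column means:
  mean(U) = (7 + 5 + 1 + 6 + 3 + 8) / 6 = 30/6 = 5
  mean(V) = (3 + 2 + 7 + 6 + 7 + 4) / 6 = 29/6 = 4.8333
  mean(W) = (3 + 3 + 6 + 4 + 8 + 7) / 6 = 31/6 = 5.1667

Step 2 — sample variances and covariances s[i,j] = (1/(n-1)) · Σ_k (x_{k,i} - mean_i) · (x_{k,j} - mean_j), with n-1 = 5:
  s[U,U] = ((2)·(2) + (0)·(0) + (-4)·(-4) + (1)·(1) + (-2)·(-2) + (3)·(3)) / 5 = 34/5 = 6.8
  s[U,V] = ((2)·(-1.8333) + (0)·(-2.8333) + (-4)·(2.1667) + (1)·(1.1667) + (-2)·(2.1667) + (3)·(-0.8333)) / 5 = -18/5 = -3.6
  s[U,W] = ((2)·(-2.1667) + (0)·(-2.1667) + (-4)·(0.8333) + (1)·(-1.1667) + (-2)·(2.8333) + (3)·(1.8333)) / 5 = -9/5 = -1.8
  s[V,V] = ((-1.8333)·(-1.8333) + (-2.8333)·(-2.8333) + (2.1667)·(2.1667) + (1.1667)·(1.1667) + (2.1667)·(2.1667) + (-0.8333)·(-0.8333)) / 5 = 22.8333/5 = 4.5667
  s[V,W] = ((-1.8333)·(-2.1667) + (-2.8333)·(-2.1667) + (2.1667)·(0.8333) + (1.1667)·(-1.1667) + (2.1667)·(2.8333) + (-0.8333)·(1.8333)) / 5 = 15.1667/5 = 3.0333
  s[W,W] = ((-2.1667)·(-2.1667) + (-2.1667)·(-2.1667) + (0.8333)·(0.8333) + (-1.1667)·(-1.1667) + (2.8333)·(2.8333) + (1.8333)·(1.8333)) / 5 = 22.8333/5 = 4.5667
  Sample standard deviations s_i = √(s[i,i]):
  s(U) = √(6.8) = 2.6077
  s(V) = √(4.5667) = 2.137
  s(W) = √(4.5667) = 2.137

Step 3 — r_{ij} = s_{ij} / (s_i · s_j):
  r[U,U] = 1 (diagonal).
  r[U,V] = -3.6 / (2.6077 · 2.137) = -3.6 / 5.5726 = -0.646
  r[U,W] = -1.8 / (2.6077 · 2.137) = -1.8 / 5.5726 = -0.323
  r[V,V] = 1 (diagonal).
  r[V,W] = 3.0333 / (2.137 · 2.137) = 3.0333 / 4.5667 = 0.6642
  r[W,W] = 1 (diagonal).

R is symmetric with unit diagonal. Assembling:

R = [[1, -0.646, -0.323],
 [-0.646, 1, 0.6642],
 [-0.323, 0.6642, 1]]


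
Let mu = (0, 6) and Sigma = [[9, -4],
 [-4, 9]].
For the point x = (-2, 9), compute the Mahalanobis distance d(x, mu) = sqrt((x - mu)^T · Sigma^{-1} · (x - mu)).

Step 1 — centre the observation: (x - mu) = (-2, 3).

Step 2 — invert Sigma. det(Sigma) = 9·9 - (-4)² = 65.
  Sigma^{-1} = (1/det) · [[d, -b], [-b, a]] = [[0.1385, 0.0615],
 [0.0615, 0.1385]].

Step 3 — form the quadratic (x - mu)^T · Sigma^{-1} · (x - mu):
  Sigma^{-1} · (x - mu) = (-0.0923, 0.2923).
  (x - mu)^T · [Sigma^{-1} · (x - mu)] = (-2)·(-0.0923) + (3)·(0.2923) = 1.0615.

Step 4 — take square root: d = √(1.0615) ≈ 1.0303.

d(x, mu) = √(1.0615) ≈ 1.0303


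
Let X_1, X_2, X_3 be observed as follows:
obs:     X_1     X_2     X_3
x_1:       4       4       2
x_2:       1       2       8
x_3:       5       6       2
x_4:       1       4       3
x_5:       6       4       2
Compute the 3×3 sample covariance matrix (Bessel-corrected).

Step 1 — column means:
  mean(X_1) = (4 + 1 + 5 + 1 + 6) / 5 = 17/5 = 3.4
  mean(X_2) = (4 + 2 + 6 + 4 + 4) / 5 = 20/5 = 4
  mean(X_3) = (2 + 8 + 2 + 3 + 2) / 5 = 17/5 = 3.4

Step 2 — sample covariance S[i,j] = (1/(n-1)) · Σ_k (x_{k,i} - mean_i) · (x_{k,j} - mean_j), with n-1 = 4.
  S[X_1,X_1] = ((0.6)·(0.6) + (-2.4)·(-2.4) + (1.6)·(1.6) + (-2.4)·(-2.4) + (2.6)·(2.6)) / 4 = 21.2/4 = 5.3
  S[X_1,X_2] = ((0.6)·(0) + (-2.4)·(-2) + (1.6)·(2) + (-2.4)·(0) + (2.6)·(0)) / 4 = 8/4 = 2
  S[X_1,X_3] = ((0.6)·(-1.4) + (-2.4)·(4.6) + (1.6)·(-1.4) + (-2.4)·(-0.4) + (2.6)·(-1.4)) / 4 = -16.8/4 = -4.2
  S[X_2,X_2] = ((0)·(0) + (-2)·(-2) + (2)·(2) + (0)·(0) + (0)·(0)) / 4 = 8/4 = 2
  S[X_2,X_3] = ((0)·(-1.4) + (-2)·(4.6) + (2)·(-1.4) + (0)·(-0.4) + (0)·(-1.4)) / 4 = -12/4 = -3
  S[X_3,X_3] = ((-1.4)·(-1.4) + (4.6)·(4.6) + (-1.4)·(-1.4) + (-0.4)·(-0.4) + (-1.4)·(-1.4)) / 4 = 27.2/4 = 6.8

S is symmetric (S[j,i] = S[i,j]). Assembling:

S = [[5.3, 2, -4.2],
 [2, 2, -3],
 [-4.2, -3, 6.8]]


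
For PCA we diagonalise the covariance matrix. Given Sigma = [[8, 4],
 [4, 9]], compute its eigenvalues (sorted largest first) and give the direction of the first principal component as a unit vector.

Step 1 — characteristic polynomial of 2×2 Sigma:
  det(Sigma - λI) = λ² - trace · λ + det = 0.
  trace = 8 + 9 = 17, det = 8·9 - (4)² = 56.
Step 2 — discriminant:
  Δ = trace² - 4·det = 289 - 224 = 65.
Step 3 — eigenvalues:
  λ = (trace ± √Δ)/2 = (17 ± 8.0623)/2,
  λ_1 = 12.5311,  λ_2 = 4.4689.

Step 4 — unit eigenvector for λ_1: solve (Sigma - λ_1 I)v = 0. First row:
  (8 - 12.5311)·v_x + (4)·v_y = 0, i.e. (-4.5311)·v_x + (4)·v_y = 0,
  so v ∝ (b, λ_1 - a) = (4, 4.5311) = u.
  ||u|| = √((4)² + (4.5311)²) = √(36.5311) ≈ 6.0441,
  v_1 = u/||u|| ≈ (0.6618, 0.7497) (||v_1|| = 1).

λ_1 = 12.5311,  λ_2 = 4.4689;  v_1 ≈ (0.6618, 0.7497)


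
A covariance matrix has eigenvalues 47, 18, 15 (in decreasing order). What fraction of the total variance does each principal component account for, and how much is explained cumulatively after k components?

Step 1 — total variance = trace(Sigma) = Σ λ_i = 47 + 18 + 15 = 80.

Step 2 — fraction explained by component i = λ_i / Σ λ:
  PC1: 47/80 = 0.5875
  PC2: 18/80 = 0.225
  PC3: 15/80 = 0.1875

Step 3 — cumulative fraction after k components = (λ_1 + ... + λ_k) / Σ λ:
  k = 1: 47/80 = 0.5875
  k = 2: (47 + 18)/80 = 65/80 = 0.8125
  k = 3: (47 + 18 + 15)/80 = 80/80 = 1

Summary (fraction, with percent):

explained: PC1 0.5875 (58.75%), PC2 0.225 (22.5%), PC3 0.1875 (18.75%);  cumulative: 0.5875, 0.8125, 1


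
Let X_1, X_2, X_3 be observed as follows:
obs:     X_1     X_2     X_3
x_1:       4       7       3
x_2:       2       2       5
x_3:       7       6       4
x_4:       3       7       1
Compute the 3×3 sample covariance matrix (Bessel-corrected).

Step 1 — column means:
  mean(X_1) = (4 + 2 + 7 + 3) / 4 = 16/4 = 4
  mean(X_2) = (7 + 2 + 6 + 7) / 4 = 22/4 = 5.5
  mean(X_3) = (3 + 5 + 4 + 1) / 4 = 13/4 = 3.25

Step 2 — sample covariance S[i,j] = (1/(n-1)) · Σ_k (x_{k,i} - mean_i) · (x_{k,j} - mean_j), with n-1 = 3.
  S[X_1,X_1] = ((0)·(0) + (-2)·(-2) + (3)·(3) + (-1)·(-1)) / 3 = 14/3 = 4.6667
  S[X_1,X_2] = ((0)·(1.5) + (-2)·(-3.5) + (3)·(0.5) + (-1)·(1.5)) / 3 = 7/3 = 2.3333
  S[X_1,X_3] = ((0)·(-0.25) + (-2)·(1.75) + (3)·(0.75) + (-1)·(-2.25)) / 3 = 1/3 = 0.3333
  S[X_2,X_2] = ((1.5)·(1.5) + (-3.5)·(-3.5) + (0.5)·(0.5) + (1.5)·(1.5)) / 3 = 17/3 = 5.6667
  S[X_2,X_3] = ((1.5)·(-0.25) + (-3.5)·(1.75) + (0.5)·(0.75) + (1.5)·(-2.25)) / 3 = -9.5/3 = -3.1667
  S[X_3,X_3] = ((-0.25)·(-0.25) + (1.75)·(1.75) + (0.75)·(0.75) + (-2.25)·(-2.25)) / 3 = 8.75/3 = 2.9167

S is symmetric (S[j,i] = S[i,j]). Assembling:

S = [[4.6667, 2.3333, 0.3333],
 [2.3333, 5.6667, -3.1667],
 [0.3333, -3.1667, 2.9167]]


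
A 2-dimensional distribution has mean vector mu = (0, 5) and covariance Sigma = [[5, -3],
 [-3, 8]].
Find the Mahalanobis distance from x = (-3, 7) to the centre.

Step 1 — centre the observation: (x - mu) = (-3, 2).

Step 2 — invert Sigma. det(Sigma) = 5·8 - (-3)² = 31.
  Sigma^{-1} = (1/det) · [[d, -b], [-b, a]] = [[0.2581, 0.0968],
 [0.0968, 0.1613]].

Step 3 — form the quadratic (x - mu)^T · Sigma^{-1} · (x - mu):
  Sigma^{-1} · (x - mu) = (-0.5806, 0.0323).
  (x - mu)^T · [Sigma^{-1} · (x - mu)] = (-3)·(-0.5806) + (2)·(0.0323) = 1.8065.

Step 4 — take square root: d = √(1.8065) ≈ 1.344.

d(x, mu) = √(1.8065) ≈ 1.344


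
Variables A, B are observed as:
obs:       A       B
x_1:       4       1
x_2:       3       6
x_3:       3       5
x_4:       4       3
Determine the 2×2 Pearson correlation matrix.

Step 1 — column means:
  mean(A) = (4 + 3 + 3 + 4) / 4 = 14/4 = 3.5
  mean(B) = (1 + 6 + 5 + 3) / 4 = 15/4 = 3.75

Step 2 — sample variances and covariances s[i,j] = (1/(n-1)) · Σ_k (x_{k,i} - mean_i) · (x_{k,j} - mean_j), with n-1 = 3:
  s[A,A] = ((0.5)·(0.5) + (-0.5)·(-0.5) + (-0.5)·(-0.5) + (0.5)·(0.5)) / 3 = 1/3 = 0.3333
  s[A,B] = ((0.5)·(-2.75) + (-0.5)·(2.25) + (-0.5)·(1.25) + (0.5)·(-0.75)) / 3 = -3.5/3 = -1.1667
  s[B,B] = ((-2.75)·(-2.75) + (2.25)·(2.25) + (1.25)·(1.25) + (-0.75)·(-0.75)) / 3 = 14.75/3 = 4.9167
  Sample standard deviations s_i = √(s[i,i]):
  s(A) = √(0.3333) = 0.5774
  s(B) = √(4.9167) = 2.2174

Step 3 — r_{ij} = s_{ij} / (s_i · s_j):
  r[A,A] = 1 (diagonal).
  r[A,B] = -1.1667 / (0.5774 · 2.2174) = -1.1667 / 1.2802 = -0.9113
  r[B,B] = 1 (diagonal).

R is symmetric with unit diagonal. Assembling:

R = [[1, -0.9113],
 [-0.9113, 1]]
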